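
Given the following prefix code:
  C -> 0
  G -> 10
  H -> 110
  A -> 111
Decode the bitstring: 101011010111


Decoding step by step:
Bits 10 -> G
Bits 10 -> G
Bits 110 -> H
Bits 10 -> G
Bits 111 -> A


Decoded message: GGHGA


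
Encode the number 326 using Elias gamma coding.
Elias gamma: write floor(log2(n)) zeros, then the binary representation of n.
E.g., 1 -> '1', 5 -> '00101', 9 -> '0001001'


num_bits = floor(log2(326)) + 1 = 9
leading_zeros = num_bits - 1 = 8
binary(326) = 101000110

Elias gamma(326) = '00000000' + '101000110' = 00000000101000110 (17 bits)


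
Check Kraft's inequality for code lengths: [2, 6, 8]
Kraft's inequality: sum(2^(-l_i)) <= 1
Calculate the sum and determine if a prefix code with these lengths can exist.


Sum = 2^(-2) + 2^(-6) + 2^(-8)
    = 0.25 + 0.015625 + 0.00390625
    = 69/256 = 0.26953125
Since 0.26953125 <= 1, Kraft's inequality IS satisfied.
A prefix code with these lengths CAN exist.

Kraft sum = 0.26953125. Satisfied.


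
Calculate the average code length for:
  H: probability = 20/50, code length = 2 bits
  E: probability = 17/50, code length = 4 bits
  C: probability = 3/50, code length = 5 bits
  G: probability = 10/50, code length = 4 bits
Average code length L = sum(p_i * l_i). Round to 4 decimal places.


Weighted contributions p_i * l_i:
  H: (20/50) * 2 = 40/50
  E: (17/50) * 4 = 68/50
  C: (3/50) * 5 = 15/50
  G: (10/50) * 4 = 40/50
Sum = (40 + 68 + 15 + 40)/50 = 163/50

L = 163/50 = 3.2600 bits/symbol


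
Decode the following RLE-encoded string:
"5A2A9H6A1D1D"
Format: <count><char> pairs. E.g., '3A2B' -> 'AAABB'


Expanding each <count><char> pair:
  5A -> 'AAAAA'
  2A -> 'AA'
  9H -> 'HHHHHHHHH'
  6A -> 'AAAAAA'
  1D -> 'D'
  1D -> 'D'

Decoded = AAAAAAAHHHHHHHHHAAAAAADD


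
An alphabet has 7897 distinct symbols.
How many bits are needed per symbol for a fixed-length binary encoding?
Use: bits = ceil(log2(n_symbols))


log2(7897) = 12.9471
Bracket: 2^12 = 4096 < 7897 <= 2^13 = 8192
So ceil(log2(7897)) = 13

bits = ceil(log2(7897)) = ceil(12.9471) = 13 bits


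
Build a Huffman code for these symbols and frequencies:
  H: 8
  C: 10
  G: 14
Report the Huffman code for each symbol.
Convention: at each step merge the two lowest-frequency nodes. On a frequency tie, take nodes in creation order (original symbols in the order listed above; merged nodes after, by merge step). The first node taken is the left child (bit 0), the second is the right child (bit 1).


Huffman tree construction:
Step 1: Merge H(8) + C(10) = 18
Step 2: Merge G(14) + (H+C)(18) = 32
Read each symbol's code off the tree from the root (left child = 0, right child = 1).

Codes:
  H: 10 (length 2)
  C: 11 (length 2)
  G: 0 (length 1)
Average code length: 50/32 = 1.5625 bits/symbol


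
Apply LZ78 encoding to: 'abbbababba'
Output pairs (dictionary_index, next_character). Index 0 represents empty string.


LZ78 encoding steps:
Dictionary: {0: ''}
Step 1: w='' (idx 0), next='a' -> output (0, 'a'), add 'a' as idx 1
Step 2: w='' (idx 0), next='b' -> output (0, 'b'), add 'b' as idx 2
Step 3: w='b' (idx 2), next='b' -> output (2, 'b'), add 'bb' as idx 3
Step 4: w='a' (idx 1), next='b' -> output (1, 'b'), add 'ab' as idx 4
Step 5: w='ab' (idx 4), next='b' -> output (4, 'b'), add 'abb' as idx 5
Step 6: w='a' (idx 1), end of input -> output (1, '')


Encoded: [(0, 'a'), (0, 'b'), (2, 'b'), (1, 'b'), (4, 'b'), (1, '')]


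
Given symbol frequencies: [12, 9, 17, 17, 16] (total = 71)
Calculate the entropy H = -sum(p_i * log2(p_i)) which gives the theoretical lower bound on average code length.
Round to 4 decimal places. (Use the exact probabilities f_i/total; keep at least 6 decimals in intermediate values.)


Per-symbol terms -p_i * log2(p_i) with p_i = f_i/71:
  p = 12/71 = 0.169014: log2(p) = -2.564785, -p*log2(p) = 0.433485
  p = 9/71 = 0.126761: log2(p) = -2.979822, -p*log2(p) = 0.377724
  p = 17/71 = 0.239437: log2(p) = -2.062284, -p*log2(p) = 0.493786
  p = 17/71 = 0.239437: log2(p) = -2.062284, -p*log2(p) = 0.493786
  p = 16/71 = 0.225352: log2(p) = -2.149747, -p*log2(p) = 0.484450
H = 0.433485 + 0.377724 + 0.493786 + 0.493786 + 0.484450 = 2.283231

H = 2.2832 bits/symbol


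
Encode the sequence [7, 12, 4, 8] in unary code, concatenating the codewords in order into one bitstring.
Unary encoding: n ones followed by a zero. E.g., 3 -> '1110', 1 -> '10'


Encode each number as n ones followed by a terminating 0:
  7 -> 11111110 (8 bits)
  12 -> 1111111111110 (13 bits)
  4 -> 11110 (5 bits)
  8 -> 111111110 (9 bits)
Total length = 8 + 13 + 5 + 9 = 35 bits.

Unary([7, 12, 4, 8]) = 11111110111111111111011110111111110 (35 bits)


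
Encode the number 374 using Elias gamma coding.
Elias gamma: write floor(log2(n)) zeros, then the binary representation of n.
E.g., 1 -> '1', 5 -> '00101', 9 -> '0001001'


num_bits = floor(log2(374)) + 1 = 9
leading_zeros = num_bits - 1 = 8
binary(374) = 101110110

Elias gamma(374) = '00000000' + '101110110' = 00000000101110110 (17 bits)


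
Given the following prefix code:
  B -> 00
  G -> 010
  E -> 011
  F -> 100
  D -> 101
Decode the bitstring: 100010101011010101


Decoding step by step:
Bits 100 -> F
Bits 010 -> G
Bits 101 -> D
Bits 011 -> E
Bits 010 -> G
Bits 101 -> D


Decoded message: FGDEGD


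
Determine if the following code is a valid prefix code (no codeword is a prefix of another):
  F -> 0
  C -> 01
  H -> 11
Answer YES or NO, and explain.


Checking each pair (does one codeword prefix another?):
  F='0' vs C='01': prefix -- VIOLATION

NO -- this is NOT a valid prefix code. F (0) is a prefix of C (01).


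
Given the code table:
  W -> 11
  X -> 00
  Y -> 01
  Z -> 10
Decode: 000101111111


Decoding:
00 -> X
01 -> Y
01 -> Y
11 -> W
11 -> W
11 -> W


Result: XYYWWW


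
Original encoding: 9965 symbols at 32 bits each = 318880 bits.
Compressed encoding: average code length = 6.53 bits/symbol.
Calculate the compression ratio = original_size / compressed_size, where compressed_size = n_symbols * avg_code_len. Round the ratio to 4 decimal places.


original_size = n_symbols * orig_bits = 9965 * 32 = 318880 bits
compressed_size = n_symbols * avg_code_len = 9965 * 6.53 = 65071.45 bits
ratio = original_size / compressed_size = 318880 / 65071.45 = 4.9005

Compression ratio = 4.9005


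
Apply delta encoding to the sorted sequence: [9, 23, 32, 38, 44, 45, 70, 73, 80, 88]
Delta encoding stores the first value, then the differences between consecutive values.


First value: 9
Deltas:
  23 - 9 = 14
  32 - 23 = 9
  38 - 32 = 6
  44 - 38 = 6
  45 - 44 = 1
  70 - 45 = 25
  73 - 70 = 3
  80 - 73 = 7
  88 - 80 = 8


Delta encoded: [9, 14, 9, 6, 6, 1, 25, 3, 7, 8]


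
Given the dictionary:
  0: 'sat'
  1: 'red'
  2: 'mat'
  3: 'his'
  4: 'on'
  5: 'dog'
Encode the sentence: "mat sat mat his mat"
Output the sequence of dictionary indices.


Look up each word in the dictionary:
  'mat' -> 2
  'sat' -> 0
  'mat' -> 2
  'his' -> 3
  'mat' -> 2

Encoded: [2, 0, 2, 3, 2]


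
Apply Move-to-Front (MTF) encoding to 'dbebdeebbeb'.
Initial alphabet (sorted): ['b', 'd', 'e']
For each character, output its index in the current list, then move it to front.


MTF encoding:
'd': index 1 in ['b', 'd', 'e'] -> ['d', 'b', 'e']
'b': index 1 in ['d', 'b', 'e'] -> ['b', 'd', 'e']
'e': index 2 in ['b', 'd', 'e'] -> ['e', 'b', 'd']
'b': index 1 in ['e', 'b', 'd'] -> ['b', 'e', 'd']
'd': index 2 in ['b', 'e', 'd'] -> ['d', 'b', 'e']
'e': index 2 in ['d', 'b', 'e'] -> ['e', 'd', 'b']
'e': index 0 in ['e', 'd', 'b'] -> ['e', 'd', 'b']
'b': index 2 in ['e', 'd', 'b'] -> ['b', 'e', 'd']
'b': index 0 in ['b', 'e', 'd'] -> ['b', 'e', 'd']
'e': index 1 in ['b', 'e', 'd'] -> ['e', 'b', 'd']
'b': index 1 in ['e', 'b', 'd'] -> ['b', 'e', 'd']


Output: [1, 1, 2, 1, 2, 2, 0, 2, 0, 1, 1]


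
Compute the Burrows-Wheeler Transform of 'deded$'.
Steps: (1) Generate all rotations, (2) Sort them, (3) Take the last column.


Rotations (sorted):
  0: $deded -> last char: d
  1: d$dede -> last char: e
  2: ded$de -> last char: e
  3: deded$ -> last char: $
  4: ed$ded -> last char: d
  5: eded$d -> last char: d


BWT = dee$dd


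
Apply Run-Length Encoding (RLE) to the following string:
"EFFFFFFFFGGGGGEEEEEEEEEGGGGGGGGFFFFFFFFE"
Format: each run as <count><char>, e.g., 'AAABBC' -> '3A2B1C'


Scanning runs left to right:
  i=0: run of 'E' x 1 -> '1E'
  i=1: run of 'F' x 8 -> '8F'
  i=9: run of 'G' x 5 -> '5G'
  i=14: run of 'E' x 9 -> '9E'
  i=23: run of 'G' x 8 -> '8G'
  i=31: run of 'F' x 8 -> '8F'
  i=39: run of 'E' x 1 -> '1E'

RLE = 1E8F5G9E8G8F1E


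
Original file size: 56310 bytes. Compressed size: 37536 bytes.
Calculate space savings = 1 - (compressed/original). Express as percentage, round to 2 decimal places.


ratio = compressed/original = 37536/56310 = 0.666596
savings = 1 - ratio = 1 - 0.666596 = 0.333404
as a percentage: 0.333404 * 100 = 33.34%

Space savings = 1 - 37536/56310 = 33.34%


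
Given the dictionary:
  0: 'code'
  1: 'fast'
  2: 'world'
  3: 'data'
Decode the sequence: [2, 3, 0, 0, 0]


Look up each index in the dictionary:
  2 -> 'world'
  3 -> 'data'
  0 -> 'code'
  0 -> 'code'
  0 -> 'code'

Decoded: "world data code code code"


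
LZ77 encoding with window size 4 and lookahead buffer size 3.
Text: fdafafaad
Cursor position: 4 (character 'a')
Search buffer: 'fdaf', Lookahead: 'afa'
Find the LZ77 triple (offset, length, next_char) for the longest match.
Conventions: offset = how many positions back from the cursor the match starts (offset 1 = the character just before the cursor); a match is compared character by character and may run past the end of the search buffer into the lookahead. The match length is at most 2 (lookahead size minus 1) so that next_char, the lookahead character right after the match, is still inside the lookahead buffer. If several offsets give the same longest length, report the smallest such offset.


Try each offset into the search buffer:
  offset=1 (pos 3, char 'f'): match length 0
  offset=2 (pos 2, char 'a'): match length 2
  offset=3 (pos 1, char 'd'): match length 0
  offset=4 (pos 0, char 'f'): match length 0
Longest match has length 2 at offset 2.
next_char = character at position 4 + 2 = 6 -> 'a'

Best match: offset=2, length=2 (matching 'af' starting at position 2)
LZ77 triple: (2, 2, 'a')


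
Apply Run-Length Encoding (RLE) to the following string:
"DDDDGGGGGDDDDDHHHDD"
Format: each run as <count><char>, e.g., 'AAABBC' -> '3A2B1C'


Scanning runs left to right:
  i=0: run of 'D' x 4 -> '4D'
  i=4: run of 'G' x 5 -> '5G'
  i=9: run of 'D' x 5 -> '5D'
  i=14: run of 'H' x 3 -> '3H'
  i=17: run of 'D' x 2 -> '2D'

RLE = 4D5G5D3H2D


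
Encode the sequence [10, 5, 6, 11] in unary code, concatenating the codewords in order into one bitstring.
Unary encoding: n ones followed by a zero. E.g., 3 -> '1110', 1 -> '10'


Encode each number as n ones followed by a terminating 0:
  10 -> 11111111110 (11 bits)
  5 -> 111110 (6 bits)
  6 -> 1111110 (7 bits)
  11 -> 111111111110 (12 bits)
Total length = 11 + 6 + 7 + 12 = 36 bits.

Unary([10, 5, 6, 11]) = 111111111101111101111110111111111110 (36 bits)


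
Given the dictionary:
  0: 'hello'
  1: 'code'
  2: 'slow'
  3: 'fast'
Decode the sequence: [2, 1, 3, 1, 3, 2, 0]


Look up each index in the dictionary:
  2 -> 'slow'
  1 -> 'code'
  3 -> 'fast'
  1 -> 'code'
  3 -> 'fast'
  2 -> 'slow'
  0 -> 'hello'

Decoded: "slow code fast code fast slow hello"


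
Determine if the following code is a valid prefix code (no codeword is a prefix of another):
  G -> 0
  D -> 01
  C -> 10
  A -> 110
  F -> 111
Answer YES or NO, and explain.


Checking each pair (does one codeword prefix another?):
  G='0' vs D='01': prefix -- VIOLATION

NO -- this is NOT a valid prefix code. G (0) is a prefix of D (01).


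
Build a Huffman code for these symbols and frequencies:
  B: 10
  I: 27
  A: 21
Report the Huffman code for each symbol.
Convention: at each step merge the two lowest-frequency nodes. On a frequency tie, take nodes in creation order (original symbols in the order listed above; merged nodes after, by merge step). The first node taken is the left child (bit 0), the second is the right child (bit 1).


Huffman tree construction:
Step 1: Merge B(10) + A(21) = 31
Step 2: Merge I(27) + (B+A)(31) = 58
Read each symbol's code off the tree from the root (left child = 0, right child = 1).

Codes:
  B: 10 (length 2)
  I: 0 (length 1)
  A: 11 (length 2)
Average code length: 89/58 = 1.5345 bits/symbol


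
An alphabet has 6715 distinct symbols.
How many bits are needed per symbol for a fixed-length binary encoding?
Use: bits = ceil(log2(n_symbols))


log2(6715) = 12.7132
Bracket: 2^12 = 4096 < 6715 <= 2^13 = 8192
So ceil(log2(6715)) = 13

bits = ceil(log2(6715)) = ceil(12.7132) = 13 bits


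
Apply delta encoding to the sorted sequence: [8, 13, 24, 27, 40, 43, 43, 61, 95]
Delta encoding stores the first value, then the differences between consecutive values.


First value: 8
Deltas:
  13 - 8 = 5
  24 - 13 = 11
  27 - 24 = 3
  40 - 27 = 13
  43 - 40 = 3
  43 - 43 = 0
  61 - 43 = 18
  95 - 61 = 34


Delta encoded: [8, 5, 11, 3, 13, 3, 0, 18, 34]


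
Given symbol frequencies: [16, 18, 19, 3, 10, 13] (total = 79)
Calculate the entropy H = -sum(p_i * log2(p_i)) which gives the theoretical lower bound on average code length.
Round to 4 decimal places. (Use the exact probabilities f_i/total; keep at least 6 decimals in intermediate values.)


Per-symbol terms -p_i * log2(p_i) with p_i = f_i/79:
  p = 16/79 = 0.202532: log2(p) = -2.303781, -p*log2(p) = 0.466589
  p = 18/79 = 0.227848: log2(p) = -2.133856, -p*log2(p) = 0.486195
  p = 19/79 = 0.240506: log2(p) = -2.055853, -p*log2(p) = 0.494446
  p = 3/79 = 0.037975: log2(p) = -4.718818, -p*log2(p) = 0.179196
  p = 10/79 = 0.126582: log2(p) = -2.981853, -p*log2(p) = 0.377450
  p = 13/79 = 0.164557: log2(p) = -2.603341, -p*log2(p) = 0.428398
H = 0.466589 + 0.486195 + 0.494446 + 0.179196 + 0.377450 + 0.428398 = 2.432274

H = 2.4323 bits/symbol


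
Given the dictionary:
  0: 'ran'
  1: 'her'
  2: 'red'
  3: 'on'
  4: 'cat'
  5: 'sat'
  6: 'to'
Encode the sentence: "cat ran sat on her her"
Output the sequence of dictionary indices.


Look up each word in the dictionary:
  'cat' -> 4
  'ran' -> 0
  'sat' -> 5
  'on' -> 3
  'her' -> 1
  'her' -> 1

Encoded: [4, 0, 5, 3, 1, 1]


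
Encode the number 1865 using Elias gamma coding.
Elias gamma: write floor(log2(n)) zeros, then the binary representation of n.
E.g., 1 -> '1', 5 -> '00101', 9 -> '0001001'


num_bits = floor(log2(1865)) + 1 = 11
leading_zeros = num_bits - 1 = 10
binary(1865) = 11101001001

Elias gamma(1865) = '0000000000' + '11101001001' = 000000000011101001001 (21 bits)


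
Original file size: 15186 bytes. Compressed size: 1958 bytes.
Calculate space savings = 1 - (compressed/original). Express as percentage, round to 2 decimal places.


ratio = compressed/original = 1958/15186 = 0.128935
savings = 1 - ratio = 1 - 0.128935 = 0.871065
as a percentage: 0.871065 * 100 = 87.11%

Space savings = 1 - 1958/15186 = 87.11%


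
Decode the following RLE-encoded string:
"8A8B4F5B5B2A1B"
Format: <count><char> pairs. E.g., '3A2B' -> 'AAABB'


Expanding each <count><char> pair:
  8A -> 'AAAAAAAA'
  8B -> 'BBBBBBBB'
  4F -> 'FFFF'
  5B -> 'BBBBB'
  5B -> 'BBBBB'
  2A -> 'AA'
  1B -> 'B'

Decoded = AAAAAAAABBBBBBBBFFFFBBBBBBBBBBAAB


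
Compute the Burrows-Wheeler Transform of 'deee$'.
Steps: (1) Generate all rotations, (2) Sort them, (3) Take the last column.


Rotations (sorted):
  0: $deee -> last char: e
  1: deee$ -> last char: $
  2: e$dee -> last char: e
  3: ee$de -> last char: e
  4: eee$d -> last char: d


BWT = e$eed


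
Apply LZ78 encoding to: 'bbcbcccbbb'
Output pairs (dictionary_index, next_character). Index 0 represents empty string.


LZ78 encoding steps:
Dictionary: {0: ''}
Step 1: w='' (idx 0), next='b' -> output (0, 'b'), add 'b' as idx 1
Step 2: w='b' (idx 1), next='c' -> output (1, 'c'), add 'bc' as idx 2
Step 3: w='bc' (idx 2), next='c' -> output (2, 'c'), add 'bcc' as idx 3
Step 4: w='' (idx 0), next='c' -> output (0, 'c'), add 'c' as idx 4
Step 5: w='b' (idx 1), next='b' -> output (1, 'b'), add 'bb' as idx 5
Step 6: w='b' (idx 1), end of input -> output (1, '')


Encoded: [(0, 'b'), (1, 'c'), (2, 'c'), (0, 'c'), (1, 'b'), (1, '')]


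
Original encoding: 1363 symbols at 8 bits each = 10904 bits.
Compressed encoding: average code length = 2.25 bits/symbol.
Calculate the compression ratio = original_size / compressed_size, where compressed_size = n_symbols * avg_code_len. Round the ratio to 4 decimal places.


original_size = n_symbols * orig_bits = 1363 * 8 = 10904 bits
compressed_size = n_symbols * avg_code_len = 1363 * 2.25 = 3066.75 bits
ratio = original_size / compressed_size = 10904 / 3066.75 = 3.5556

Compression ratio = 3.5556


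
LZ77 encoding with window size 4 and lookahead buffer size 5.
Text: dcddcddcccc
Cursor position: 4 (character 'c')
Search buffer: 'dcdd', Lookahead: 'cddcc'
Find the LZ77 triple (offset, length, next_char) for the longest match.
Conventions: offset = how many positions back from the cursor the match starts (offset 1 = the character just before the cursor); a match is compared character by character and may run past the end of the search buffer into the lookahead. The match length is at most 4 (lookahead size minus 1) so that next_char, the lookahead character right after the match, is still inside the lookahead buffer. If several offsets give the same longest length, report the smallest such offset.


Try each offset into the search buffer:
  offset=1 (pos 3, char 'd'): match length 0
  offset=2 (pos 2, char 'd'): match length 0
  offset=3 (pos 1, char 'c'): match length 4
  offset=4 (pos 0, char 'd'): match length 0
Longest match has length 4 at offset 3.
next_char = character at position 4 + 4 = 8 -> 'c'

Best match: offset=3, length=4 (matching 'cddc' starting at position 1)
LZ77 triple: (3, 4, 'c')


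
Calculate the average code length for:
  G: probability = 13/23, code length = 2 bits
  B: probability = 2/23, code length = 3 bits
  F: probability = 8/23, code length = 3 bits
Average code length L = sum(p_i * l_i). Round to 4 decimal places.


Weighted contributions p_i * l_i:
  G: (13/23) * 2 = 26/23
  B: (2/23) * 3 = 6/23
  F: (8/23) * 3 = 24/23
Sum = (26 + 6 + 24)/23 = 56/23

L = 56/23 = 2.4348 bits/symbol


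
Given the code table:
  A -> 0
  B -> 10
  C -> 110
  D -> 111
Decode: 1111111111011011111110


Decoding:
111 -> D
111 -> D
111 -> D
10 -> B
110 -> C
111 -> D
111 -> D
10 -> B


Result: DDDBCDDB


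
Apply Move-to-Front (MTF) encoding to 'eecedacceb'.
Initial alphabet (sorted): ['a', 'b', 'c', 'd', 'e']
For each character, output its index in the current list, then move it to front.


MTF encoding:
'e': index 4 in ['a', 'b', 'c', 'd', 'e'] -> ['e', 'a', 'b', 'c', 'd']
'e': index 0 in ['e', 'a', 'b', 'c', 'd'] -> ['e', 'a', 'b', 'c', 'd']
'c': index 3 in ['e', 'a', 'b', 'c', 'd'] -> ['c', 'e', 'a', 'b', 'd']
'e': index 1 in ['c', 'e', 'a', 'b', 'd'] -> ['e', 'c', 'a', 'b', 'd']
'd': index 4 in ['e', 'c', 'a', 'b', 'd'] -> ['d', 'e', 'c', 'a', 'b']
'a': index 3 in ['d', 'e', 'c', 'a', 'b'] -> ['a', 'd', 'e', 'c', 'b']
'c': index 3 in ['a', 'd', 'e', 'c', 'b'] -> ['c', 'a', 'd', 'e', 'b']
'c': index 0 in ['c', 'a', 'd', 'e', 'b'] -> ['c', 'a', 'd', 'e', 'b']
'e': index 3 in ['c', 'a', 'd', 'e', 'b'] -> ['e', 'c', 'a', 'd', 'b']
'b': index 4 in ['e', 'c', 'a', 'd', 'b'] -> ['b', 'e', 'c', 'a', 'd']


Output: [4, 0, 3, 1, 4, 3, 3, 0, 3, 4]


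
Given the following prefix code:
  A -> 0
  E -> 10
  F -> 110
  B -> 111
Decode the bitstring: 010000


Decoding step by step:
Bits 0 -> A
Bits 10 -> E
Bits 0 -> A
Bits 0 -> A
Bits 0 -> A


Decoded message: AEAAA


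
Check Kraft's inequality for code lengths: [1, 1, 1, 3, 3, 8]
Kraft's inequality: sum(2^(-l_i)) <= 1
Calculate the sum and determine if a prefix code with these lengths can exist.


Sum = 2^(-1) + 2^(-1) + 2^(-1) + 2^(-3) + 2^(-3) + 2^(-8)
    = 0.5 + 0.5 + 0.5 + 0.125 + 0.125 + 0.00390625
    = 449/256 = 1.75390625
Since 1.75390625 > 1, Kraft's inequality is NOT satisfied.
A prefix code with these lengths CANNOT exist.

Kraft sum = 1.75390625. Not satisfied.


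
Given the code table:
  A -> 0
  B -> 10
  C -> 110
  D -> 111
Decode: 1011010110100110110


Decoding:
10 -> B
110 -> C
10 -> B
110 -> C
10 -> B
0 -> A
110 -> C
110 -> C


Result: BCBCBACC


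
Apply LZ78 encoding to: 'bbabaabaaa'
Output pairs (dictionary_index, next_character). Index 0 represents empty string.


LZ78 encoding steps:
Dictionary: {0: ''}
Step 1: w='' (idx 0), next='b' -> output (0, 'b'), add 'b' as idx 1
Step 2: w='b' (idx 1), next='a' -> output (1, 'a'), add 'ba' as idx 2
Step 3: w='ba' (idx 2), next='a' -> output (2, 'a'), add 'baa' as idx 3
Step 4: w='baa' (idx 3), next='a' -> output (3, 'a'), add 'baaa' as idx 4


Encoded: [(0, 'b'), (1, 'a'), (2, 'a'), (3, 'a')]


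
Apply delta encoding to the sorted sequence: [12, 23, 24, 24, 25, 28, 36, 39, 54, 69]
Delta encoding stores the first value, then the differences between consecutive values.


First value: 12
Deltas:
  23 - 12 = 11
  24 - 23 = 1
  24 - 24 = 0
  25 - 24 = 1
  28 - 25 = 3
  36 - 28 = 8
  39 - 36 = 3
  54 - 39 = 15
  69 - 54 = 15


Delta encoded: [12, 11, 1, 0, 1, 3, 8, 3, 15, 15]


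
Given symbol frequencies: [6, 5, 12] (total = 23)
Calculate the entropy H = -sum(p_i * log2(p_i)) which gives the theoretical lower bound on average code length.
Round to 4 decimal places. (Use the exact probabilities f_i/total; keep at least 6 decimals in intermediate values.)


Per-symbol terms -p_i * log2(p_i) with p_i = f_i/23:
  p = 6/23 = 0.260870: log2(p) = -1.938599, -p*log2(p) = 0.505722
  p = 5/23 = 0.217391: log2(p) = -2.201634, -p*log2(p) = 0.478616
  p = 12/23 = 0.521739: log2(p) = -0.938599, -p*log2(p) = 0.489704
H = 0.505722 + 0.478616 + 0.489704 = 1.474042

H = 1.474 bits/symbol


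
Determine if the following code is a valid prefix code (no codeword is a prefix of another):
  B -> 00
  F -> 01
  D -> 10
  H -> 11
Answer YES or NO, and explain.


Checking each pair (does one codeword prefix another?):
  B='00' vs F='01': no prefix
  B='00' vs D='10': no prefix
  B='00' vs H='11': no prefix
  F='01' vs B='00': no prefix
  F='01' vs D='10': no prefix
  F='01' vs H='11': no prefix
  D='10' vs B='00': no prefix
  D='10' vs F='01': no prefix
  D='10' vs H='11': no prefix
  H='11' vs B='00': no prefix
  H='11' vs F='01': no prefix
  H='11' vs D='10': no prefix
No violation found over all pairs.

YES -- this is a valid prefix code. No codeword is a prefix of any other codeword.


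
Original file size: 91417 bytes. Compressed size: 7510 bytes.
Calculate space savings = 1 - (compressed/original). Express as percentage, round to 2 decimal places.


ratio = compressed/original = 7510/91417 = 0.082151
savings = 1 - ratio = 1 - 0.082151 = 0.917849
as a percentage: 0.917849 * 100 = 91.78%

Space savings = 1 - 7510/91417 = 91.78%


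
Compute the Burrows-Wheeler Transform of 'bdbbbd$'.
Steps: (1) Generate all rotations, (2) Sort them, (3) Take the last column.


Rotations (sorted):
  0: $bdbbbd -> last char: d
  1: bbbd$bd -> last char: d
  2: bbd$bdb -> last char: b
  3: bd$bdbb -> last char: b
  4: bdbbbd$ -> last char: $
  5: d$bdbbb -> last char: b
  6: dbbbd$b -> last char: b


BWT = ddbb$bb


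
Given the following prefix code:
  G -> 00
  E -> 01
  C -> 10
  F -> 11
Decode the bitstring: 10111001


Decoding step by step:
Bits 10 -> C
Bits 11 -> F
Bits 10 -> C
Bits 01 -> E


Decoded message: CFCE


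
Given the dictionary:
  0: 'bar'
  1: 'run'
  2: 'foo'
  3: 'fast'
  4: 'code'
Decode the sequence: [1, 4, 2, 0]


Look up each index in the dictionary:
  1 -> 'run'
  4 -> 'code'
  2 -> 'foo'
  0 -> 'bar'

Decoded: "run code foo bar"


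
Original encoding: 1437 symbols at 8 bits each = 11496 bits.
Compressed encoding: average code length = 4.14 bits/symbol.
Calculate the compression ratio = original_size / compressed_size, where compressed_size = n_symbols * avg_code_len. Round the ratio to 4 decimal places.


original_size = n_symbols * orig_bits = 1437 * 8 = 11496 bits
compressed_size = n_symbols * avg_code_len = 1437 * 4.14 = 5949.18 bits
ratio = original_size / compressed_size = 11496 / 5949.18 = 1.9324

Compression ratio = 1.9324


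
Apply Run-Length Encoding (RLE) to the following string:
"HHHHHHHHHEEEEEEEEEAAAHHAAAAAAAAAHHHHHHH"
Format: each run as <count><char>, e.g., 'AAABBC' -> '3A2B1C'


Scanning runs left to right:
  i=0: run of 'H' x 9 -> '9H'
  i=9: run of 'E' x 9 -> '9E'
  i=18: run of 'A' x 3 -> '3A'
  i=21: run of 'H' x 2 -> '2H'
  i=23: run of 'A' x 9 -> '9A'
  i=32: run of 'H' x 7 -> '7H'

RLE = 9H9E3A2H9A7H


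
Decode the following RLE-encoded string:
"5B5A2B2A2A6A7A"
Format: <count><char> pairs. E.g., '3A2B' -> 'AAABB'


Expanding each <count><char> pair:
  5B -> 'BBBBB'
  5A -> 'AAAAA'
  2B -> 'BB'
  2A -> 'AA'
  2A -> 'AA'
  6A -> 'AAAAAA'
  7A -> 'AAAAAAA'

Decoded = BBBBBAAAAABBAAAAAAAAAAAAAAAAA


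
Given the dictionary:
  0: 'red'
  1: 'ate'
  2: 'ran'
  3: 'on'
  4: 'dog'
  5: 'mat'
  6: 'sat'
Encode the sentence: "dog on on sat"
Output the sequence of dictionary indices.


Look up each word in the dictionary:
  'dog' -> 4
  'on' -> 3
  'on' -> 3
  'sat' -> 6

Encoded: [4, 3, 3, 6]


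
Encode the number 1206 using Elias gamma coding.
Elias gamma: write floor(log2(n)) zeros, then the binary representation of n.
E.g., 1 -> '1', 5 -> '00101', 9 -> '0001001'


num_bits = floor(log2(1206)) + 1 = 11
leading_zeros = num_bits - 1 = 10
binary(1206) = 10010110110

Elias gamma(1206) = '0000000000' + '10010110110' = 000000000010010110110 (21 bits)


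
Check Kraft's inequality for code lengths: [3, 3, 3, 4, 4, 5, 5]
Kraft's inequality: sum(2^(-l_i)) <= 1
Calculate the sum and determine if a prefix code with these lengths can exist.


Sum = 2^(-3) + 2^(-3) + 2^(-3) + 2^(-4) + 2^(-4) + 2^(-5) + 2^(-5)
    = 0.125 + 0.125 + 0.125 + 0.0625 + 0.0625 + 0.03125 + 0.03125
    = 18/32 = 0.5625
Since 0.5625 <= 1, Kraft's inequality IS satisfied.
A prefix code with these lengths CAN exist.

Kraft sum = 0.5625. Satisfied.


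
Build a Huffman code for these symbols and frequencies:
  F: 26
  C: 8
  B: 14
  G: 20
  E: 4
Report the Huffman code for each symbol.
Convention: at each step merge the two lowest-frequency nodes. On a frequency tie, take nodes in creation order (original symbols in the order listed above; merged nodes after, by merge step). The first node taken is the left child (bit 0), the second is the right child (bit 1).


Huffman tree construction:
Step 1: Merge E(4) + C(8) = 12
Step 2: Merge (E+C)(12) + B(14) = 26
Step 3: Merge G(20) + F(26) = 46
Step 4: Merge ((E+C)+B)(26) + (G+F)(46) = 72
Read each symbol's code off the tree from the root (left child = 0, right child = 1).

Codes:
  F: 11 (length 2)
  C: 001 (length 3)
  B: 01 (length 2)
  G: 10 (length 2)
  E: 000 (length 3)
Average code length: 156/72 = 2.1667 bits/symbol


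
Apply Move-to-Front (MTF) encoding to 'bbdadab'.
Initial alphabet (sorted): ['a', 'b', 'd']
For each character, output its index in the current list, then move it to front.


MTF encoding:
'b': index 1 in ['a', 'b', 'd'] -> ['b', 'a', 'd']
'b': index 0 in ['b', 'a', 'd'] -> ['b', 'a', 'd']
'd': index 2 in ['b', 'a', 'd'] -> ['d', 'b', 'a']
'a': index 2 in ['d', 'b', 'a'] -> ['a', 'd', 'b']
'd': index 1 in ['a', 'd', 'b'] -> ['d', 'a', 'b']
'a': index 1 in ['d', 'a', 'b'] -> ['a', 'd', 'b']
'b': index 2 in ['a', 'd', 'b'] -> ['b', 'a', 'd']


Output: [1, 0, 2, 2, 1, 1, 2]


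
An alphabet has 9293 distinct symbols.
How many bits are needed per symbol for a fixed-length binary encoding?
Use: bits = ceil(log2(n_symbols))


log2(9293) = 13.1819
Bracket: 2^13 = 8192 < 9293 <= 2^14 = 16384
So ceil(log2(9293)) = 14

bits = ceil(log2(9293)) = ceil(13.1819) = 14 bits


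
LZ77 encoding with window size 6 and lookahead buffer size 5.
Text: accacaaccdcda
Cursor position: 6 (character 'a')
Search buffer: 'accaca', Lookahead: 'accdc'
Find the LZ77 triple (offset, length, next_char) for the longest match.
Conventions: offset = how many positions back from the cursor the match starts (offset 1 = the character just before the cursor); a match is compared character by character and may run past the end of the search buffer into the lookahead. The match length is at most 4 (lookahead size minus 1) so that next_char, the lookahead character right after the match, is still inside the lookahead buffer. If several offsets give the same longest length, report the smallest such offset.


Try each offset into the search buffer:
  offset=1 (pos 5, char 'a'): match length 1
  offset=2 (pos 4, char 'c'): match length 0
  offset=3 (pos 3, char 'a'): match length 2
  offset=4 (pos 2, char 'c'): match length 0
  offset=5 (pos 1, char 'c'): match length 0
  offset=6 (pos 0, char 'a'): match length 3
Longest match has length 3 at offset 6.
next_char = character at position 6 + 3 = 9 -> 'd'

Best match: offset=6, length=3 (matching 'acc' starting at position 0)
LZ77 triple: (6, 3, 'd')


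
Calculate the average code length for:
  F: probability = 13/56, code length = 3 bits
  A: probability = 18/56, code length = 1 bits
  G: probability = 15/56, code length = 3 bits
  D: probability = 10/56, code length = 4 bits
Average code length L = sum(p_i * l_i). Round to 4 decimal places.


Weighted contributions p_i * l_i:
  F: (13/56) * 3 = 39/56
  A: (18/56) * 1 = 18/56
  G: (15/56) * 3 = 45/56
  D: (10/56) * 4 = 40/56
Sum = (39 + 18 + 45 + 40)/56 = 142/56

L = 142/56 = 2.5357 bits/symbol


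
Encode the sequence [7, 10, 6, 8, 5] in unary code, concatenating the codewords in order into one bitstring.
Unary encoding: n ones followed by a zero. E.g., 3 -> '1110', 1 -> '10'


Encode each number as n ones followed by a terminating 0:
  7 -> 11111110 (8 bits)
  10 -> 11111111110 (11 bits)
  6 -> 1111110 (7 bits)
  8 -> 111111110 (9 bits)
  5 -> 111110 (6 bits)
Total length = 8 + 11 + 7 + 9 + 6 = 41 bits.

Unary([7, 10, 6, 8, 5]) = 11111110111111111101111110111111110111110 (41 bits)


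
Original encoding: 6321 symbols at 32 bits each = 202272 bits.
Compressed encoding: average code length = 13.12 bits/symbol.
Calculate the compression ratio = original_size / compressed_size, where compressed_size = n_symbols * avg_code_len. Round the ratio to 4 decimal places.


original_size = n_symbols * orig_bits = 6321 * 32 = 202272 bits
compressed_size = n_symbols * avg_code_len = 6321 * 13.12 = 82931.52 bits
ratio = original_size / compressed_size = 202272 / 82931.52 = 2.439

Compression ratio = 2.439


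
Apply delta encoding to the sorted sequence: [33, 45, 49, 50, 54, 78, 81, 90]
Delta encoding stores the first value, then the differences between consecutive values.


First value: 33
Deltas:
  45 - 33 = 12
  49 - 45 = 4
  50 - 49 = 1
  54 - 50 = 4
  78 - 54 = 24
  81 - 78 = 3
  90 - 81 = 9


Delta encoded: [33, 12, 4, 1, 4, 24, 3, 9]


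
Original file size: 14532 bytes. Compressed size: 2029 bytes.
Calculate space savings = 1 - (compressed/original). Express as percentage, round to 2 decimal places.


ratio = compressed/original = 2029/14532 = 0.139623
savings = 1 - ratio = 1 - 0.139623 = 0.860377
as a percentage: 0.860377 * 100 = 86.04%

Space savings = 1 - 2029/14532 = 86.04%


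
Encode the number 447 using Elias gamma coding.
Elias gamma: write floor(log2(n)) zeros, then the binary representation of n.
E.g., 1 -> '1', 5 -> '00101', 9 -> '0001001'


num_bits = floor(log2(447)) + 1 = 9
leading_zeros = num_bits - 1 = 8
binary(447) = 110111111

Elias gamma(447) = '00000000' + '110111111' = 00000000110111111 (17 bits)


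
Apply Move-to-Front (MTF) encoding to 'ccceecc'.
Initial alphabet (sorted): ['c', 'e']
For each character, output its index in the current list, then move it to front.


MTF encoding:
'c': index 0 in ['c', 'e'] -> ['c', 'e']
'c': index 0 in ['c', 'e'] -> ['c', 'e']
'c': index 0 in ['c', 'e'] -> ['c', 'e']
'e': index 1 in ['c', 'e'] -> ['e', 'c']
'e': index 0 in ['e', 'c'] -> ['e', 'c']
'c': index 1 in ['e', 'c'] -> ['c', 'e']
'c': index 0 in ['c', 'e'] -> ['c', 'e']


Output: [0, 0, 0, 1, 0, 1, 0]


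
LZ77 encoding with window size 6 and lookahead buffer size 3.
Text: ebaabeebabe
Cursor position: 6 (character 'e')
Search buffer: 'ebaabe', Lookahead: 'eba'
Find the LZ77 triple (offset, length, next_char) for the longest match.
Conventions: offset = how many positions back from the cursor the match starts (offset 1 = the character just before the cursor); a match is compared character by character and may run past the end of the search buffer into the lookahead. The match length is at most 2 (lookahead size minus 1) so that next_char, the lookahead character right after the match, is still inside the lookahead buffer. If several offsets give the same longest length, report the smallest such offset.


Try each offset into the search buffer:
  offset=1 (pos 5, char 'e'): match length 1
  offset=2 (pos 4, char 'b'): match length 0
  offset=3 (pos 3, char 'a'): match length 0
  offset=4 (pos 2, char 'a'): match length 0
  offset=5 (pos 1, char 'b'): match length 0
  offset=6 (pos 0, char 'e'): match length 2
Longest match has length 2 at offset 6.
next_char = character at position 6 + 2 = 8 -> 'a'

Best match: offset=6, length=2 (matching 'eb' starting at position 0)
LZ77 triple: (6, 2, 'a')


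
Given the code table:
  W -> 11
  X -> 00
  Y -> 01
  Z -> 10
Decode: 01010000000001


Decoding:
01 -> Y
01 -> Y
00 -> X
00 -> X
00 -> X
00 -> X
01 -> Y


Result: YYXXXXY


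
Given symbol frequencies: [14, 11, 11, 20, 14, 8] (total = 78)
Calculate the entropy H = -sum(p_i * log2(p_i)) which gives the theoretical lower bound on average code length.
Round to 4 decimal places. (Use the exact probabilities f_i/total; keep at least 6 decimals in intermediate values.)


Per-symbol terms -p_i * log2(p_i) with p_i = f_i/78:
  p = 14/78 = 0.179487: log2(p) = -2.478047, -p*log2(p) = 0.444778
  p = 11/78 = 0.141026: log2(p) = -2.825971, -p*log2(p) = 0.398534
  p = 11/78 = 0.141026: log2(p) = -2.825971, -p*log2(p) = 0.398534
  p = 20/78 = 0.256410: log2(p) = -1.963474, -p*log2(p) = 0.503455
  p = 14/78 = 0.179487: log2(p) = -2.478047, -p*log2(p) = 0.444778
  p = 8/78 = 0.102564: log2(p) = -3.285402, -p*log2(p) = 0.336964
H = 0.444778 + 0.398534 + 0.398534 + 0.503455 + 0.444778 + 0.336964 = 2.527043

H = 2.527 bits/symbol


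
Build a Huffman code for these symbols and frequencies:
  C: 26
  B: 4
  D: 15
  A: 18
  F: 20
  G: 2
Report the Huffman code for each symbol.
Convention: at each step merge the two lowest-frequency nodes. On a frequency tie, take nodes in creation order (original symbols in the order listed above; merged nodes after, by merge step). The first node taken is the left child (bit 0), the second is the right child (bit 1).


Huffman tree construction:
Step 1: Merge G(2) + B(4) = 6
Step 2: Merge (G+B)(6) + D(15) = 21
Step 3: Merge A(18) + F(20) = 38
Step 4: Merge ((G+B)+D)(21) + C(26) = 47
Step 5: Merge (A+F)(38) + (((G+B)+D)+C)(47) = 85
Read each symbol's code off the tree from the root (left child = 0, right child = 1).

Codes:
  C: 11 (length 2)
  B: 1001 (length 4)
  D: 101 (length 3)
  A: 00 (length 2)
  F: 01 (length 2)
  G: 1000 (length 4)
Average code length: 197/85 = 2.3176 bits/symbol


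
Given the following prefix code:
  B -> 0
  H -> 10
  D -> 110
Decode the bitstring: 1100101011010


Decoding step by step:
Bits 110 -> D
Bits 0 -> B
Bits 10 -> H
Bits 10 -> H
Bits 110 -> D
Bits 10 -> H


Decoded message: DBHHDH


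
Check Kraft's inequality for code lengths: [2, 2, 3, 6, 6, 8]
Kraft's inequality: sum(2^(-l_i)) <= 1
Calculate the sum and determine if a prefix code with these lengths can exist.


Sum = 2^(-2) + 2^(-2) + 2^(-3) + 2^(-6) + 2^(-6) + 2^(-8)
    = 0.25 + 0.25 + 0.125 + 0.015625 + 0.015625 + 0.00390625
    = 169/256 = 0.66015625
Since 0.66015625 <= 1, Kraft's inequality IS satisfied.
A prefix code with these lengths CAN exist.

Kraft sum = 0.66015625. Satisfied.


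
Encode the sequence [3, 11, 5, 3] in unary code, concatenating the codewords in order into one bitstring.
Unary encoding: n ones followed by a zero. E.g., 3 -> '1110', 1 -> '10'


Encode each number as n ones followed by a terminating 0:
  3 -> 1110 (4 bits)
  11 -> 111111111110 (12 bits)
  5 -> 111110 (6 bits)
  3 -> 1110 (4 bits)
Total length = 4 + 12 + 6 + 4 = 26 bits.

Unary([3, 11, 5, 3]) = 11101111111111101111101110 (26 bits)


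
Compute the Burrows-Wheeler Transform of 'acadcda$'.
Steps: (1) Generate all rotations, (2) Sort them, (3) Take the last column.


Rotations (sorted):
  0: $acadcda -> last char: a
  1: a$acadcd -> last char: d
  2: acadcda$ -> last char: $
  3: adcda$ac -> last char: c
  4: cadcda$a -> last char: a
  5: cda$acad -> last char: d
  6: da$acadc -> last char: c
  7: dcda$aca -> last char: a


BWT = ad$cadca


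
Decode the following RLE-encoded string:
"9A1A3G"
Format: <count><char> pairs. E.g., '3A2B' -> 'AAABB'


Expanding each <count><char> pair:
  9A -> 'AAAAAAAAA'
  1A -> 'A'
  3G -> 'GGG'

Decoded = AAAAAAAAAAGGG


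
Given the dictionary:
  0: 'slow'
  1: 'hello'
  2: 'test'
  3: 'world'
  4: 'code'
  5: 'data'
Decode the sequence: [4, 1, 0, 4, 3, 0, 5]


Look up each index in the dictionary:
  4 -> 'code'
  1 -> 'hello'
  0 -> 'slow'
  4 -> 'code'
  3 -> 'world'
  0 -> 'slow'
  5 -> 'data'

Decoded: "code hello slow code world slow data"


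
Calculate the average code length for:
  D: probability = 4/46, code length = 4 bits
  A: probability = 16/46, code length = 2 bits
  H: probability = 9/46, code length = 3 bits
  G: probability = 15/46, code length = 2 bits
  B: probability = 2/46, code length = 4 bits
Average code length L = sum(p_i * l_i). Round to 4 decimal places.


Weighted contributions p_i * l_i:
  D: (4/46) * 4 = 16/46
  A: (16/46) * 2 = 32/46
  H: (9/46) * 3 = 27/46
  G: (15/46) * 2 = 30/46
  B: (2/46) * 4 = 8/46
Sum = (16 + 32 + 27 + 30 + 8)/46 = 113/46

L = 113/46 = 2.4565 bits/symbol


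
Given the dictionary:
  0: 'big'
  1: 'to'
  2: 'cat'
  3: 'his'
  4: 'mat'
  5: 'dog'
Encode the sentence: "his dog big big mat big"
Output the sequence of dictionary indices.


Look up each word in the dictionary:
  'his' -> 3
  'dog' -> 5
  'big' -> 0
  'big' -> 0
  'mat' -> 4
  'big' -> 0

Encoded: [3, 5, 0, 0, 4, 0]


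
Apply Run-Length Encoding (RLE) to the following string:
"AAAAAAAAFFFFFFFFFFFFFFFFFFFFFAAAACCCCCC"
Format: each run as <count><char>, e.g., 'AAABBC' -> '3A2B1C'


Scanning runs left to right:
  i=0: run of 'A' x 8 -> '8A'
  i=8: run of 'F' x 21 -> '21F'
  i=29: run of 'A' x 4 -> '4A'
  i=33: run of 'C' x 6 -> '6C'

RLE = 8A21F4A6C


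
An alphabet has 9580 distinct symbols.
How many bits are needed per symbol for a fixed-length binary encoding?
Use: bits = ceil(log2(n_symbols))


log2(9580) = 13.2258
Bracket: 2^13 = 8192 < 9580 <= 2^14 = 16384
So ceil(log2(9580)) = 14

bits = ceil(log2(9580)) = ceil(13.2258) = 14 bits


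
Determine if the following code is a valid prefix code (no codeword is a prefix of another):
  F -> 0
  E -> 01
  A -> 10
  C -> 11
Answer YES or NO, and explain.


Checking each pair (does one codeword prefix another?):
  F='0' vs E='01': prefix -- VIOLATION

NO -- this is NOT a valid prefix code. F (0) is a prefix of E (01).


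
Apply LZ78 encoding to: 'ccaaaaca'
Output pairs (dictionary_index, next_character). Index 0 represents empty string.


LZ78 encoding steps:
Dictionary: {0: ''}
Step 1: w='' (idx 0), next='c' -> output (0, 'c'), add 'c' as idx 1
Step 2: w='c' (idx 1), next='a' -> output (1, 'a'), add 'ca' as idx 2
Step 3: w='' (idx 0), next='a' -> output (0, 'a'), add 'a' as idx 3
Step 4: w='a' (idx 3), next='a' -> output (3, 'a'), add 'aa' as idx 4
Step 5: w='ca' (idx 2), end of input -> output (2, '')


Encoded: [(0, 'c'), (1, 'a'), (0, 'a'), (3, 'a'), (2, '')]


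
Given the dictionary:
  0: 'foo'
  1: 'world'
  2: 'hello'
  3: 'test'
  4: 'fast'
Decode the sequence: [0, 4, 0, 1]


Look up each index in the dictionary:
  0 -> 'foo'
  4 -> 'fast'
  0 -> 'foo'
  1 -> 'world'

Decoded: "foo fast foo world"
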